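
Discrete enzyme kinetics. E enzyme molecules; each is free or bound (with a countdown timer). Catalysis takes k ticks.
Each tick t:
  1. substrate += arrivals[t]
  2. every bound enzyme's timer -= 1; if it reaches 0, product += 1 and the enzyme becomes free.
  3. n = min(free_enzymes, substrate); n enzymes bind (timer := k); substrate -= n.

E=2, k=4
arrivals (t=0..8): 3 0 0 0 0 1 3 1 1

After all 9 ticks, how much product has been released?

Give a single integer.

t=0: arr=3 -> substrate=1 bound=2 product=0
t=1: arr=0 -> substrate=1 bound=2 product=0
t=2: arr=0 -> substrate=1 bound=2 product=0
t=3: arr=0 -> substrate=1 bound=2 product=0
t=4: arr=0 -> substrate=0 bound=1 product=2
t=5: arr=1 -> substrate=0 bound=2 product=2
t=6: arr=3 -> substrate=3 bound=2 product=2
t=7: arr=1 -> substrate=4 bound=2 product=2
t=8: arr=1 -> substrate=4 bound=2 product=3

Answer: 3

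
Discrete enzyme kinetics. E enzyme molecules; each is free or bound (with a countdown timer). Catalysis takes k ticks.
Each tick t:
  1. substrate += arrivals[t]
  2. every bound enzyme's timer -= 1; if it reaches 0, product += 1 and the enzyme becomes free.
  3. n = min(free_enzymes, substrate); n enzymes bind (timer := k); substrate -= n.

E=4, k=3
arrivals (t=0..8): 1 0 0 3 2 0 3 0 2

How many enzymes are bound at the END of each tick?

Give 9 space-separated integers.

Answer: 1 1 1 3 4 4 4 4 4

Derivation:
t=0: arr=1 -> substrate=0 bound=1 product=0
t=1: arr=0 -> substrate=0 bound=1 product=0
t=2: arr=0 -> substrate=0 bound=1 product=0
t=3: arr=3 -> substrate=0 bound=3 product=1
t=4: arr=2 -> substrate=1 bound=4 product=1
t=5: arr=0 -> substrate=1 bound=4 product=1
t=6: arr=3 -> substrate=1 bound=4 product=4
t=7: arr=0 -> substrate=0 bound=4 product=5
t=8: arr=2 -> substrate=2 bound=4 product=5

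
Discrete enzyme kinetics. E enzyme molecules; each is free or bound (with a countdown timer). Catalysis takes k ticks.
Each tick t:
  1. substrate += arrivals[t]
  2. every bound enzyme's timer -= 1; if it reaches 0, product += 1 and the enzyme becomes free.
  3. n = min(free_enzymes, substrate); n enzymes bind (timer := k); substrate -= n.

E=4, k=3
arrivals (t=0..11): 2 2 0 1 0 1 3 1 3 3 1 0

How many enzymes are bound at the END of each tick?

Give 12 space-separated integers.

t=0: arr=2 -> substrate=0 bound=2 product=0
t=1: arr=2 -> substrate=0 bound=4 product=0
t=2: arr=0 -> substrate=0 bound=4 product=0
t=3: arr=1 -> substrate=0 bound=3 product=2
t=4: arr=0 -> substrate=0 bound=1 product=4
t=5: arr=1 -> substrate=0 bound=2 product=4
t=6: arr=3 -> substrate=0 bound=4 product=5
t=7: arr=1 -> substrate=1 bound=4 product=5
t=8: arr=3 -> substrate=3 bound=4 product=6
t=9: arr=3 -> substrate=3 bound=4 product=9
t=10: arr=1 -> substrate=4 bound=4 product=9
t=11: arr=0 -> substrate=3 bound=4 product=10

Answer: 2 4 4 3 1 2 4 4 4 4 4 4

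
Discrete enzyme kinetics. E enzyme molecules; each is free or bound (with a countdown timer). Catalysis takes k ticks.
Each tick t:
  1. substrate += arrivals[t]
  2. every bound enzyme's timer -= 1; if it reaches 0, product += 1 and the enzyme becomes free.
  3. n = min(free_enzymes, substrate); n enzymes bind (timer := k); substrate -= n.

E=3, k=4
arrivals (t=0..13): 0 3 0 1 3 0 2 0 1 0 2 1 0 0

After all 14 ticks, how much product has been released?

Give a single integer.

t=0: arr=0 -> substrate=0 bound=0 product=0
t=1: arr=3 -> substrate=0 bound=3 product=0
t=2: arr=0 -> substrate=0 bound=3 product=0
t=3: arr=1 -> substrate=1 bound=3 product=0
t=4: arr=3 -> substrate=4 bound=3 product=0
t=5: arr=0 -> substrate=1 bound=3 product=3
t=6: arr=2 -> substrate=3 bound=3 product=3
t=7: arr=0 -> substrate=3 bound=3 product=3
t=8: arr=1 -> substrate=4 bound=3 product=3
t=9: arr=0 -> substrate=1 bound=3 product=6
t=10: arr=2 -> substrate=3 bound=3 product=6
t=11: arr=1 -> substrate=4 bound=3 product=6
t=12: arr=0 -> substrate=4 bound=3 product=6
t=13: arr=0 -> substrate=1 bound=3 product=9

Answer: 9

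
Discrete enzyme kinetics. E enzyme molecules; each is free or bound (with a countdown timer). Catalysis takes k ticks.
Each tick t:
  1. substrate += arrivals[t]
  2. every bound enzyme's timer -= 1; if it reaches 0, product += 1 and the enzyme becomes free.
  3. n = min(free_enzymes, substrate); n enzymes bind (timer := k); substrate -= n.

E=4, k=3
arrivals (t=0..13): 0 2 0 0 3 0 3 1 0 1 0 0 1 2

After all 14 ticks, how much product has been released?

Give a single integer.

Answer: 10

Derivation:
t=0: arr=0 -> substrate=0 bound=0 product=0
t=1: arr=2 -> substrate=0 bound=2 product=0
t=2: arr=0 -> substrate=0 bound=2 product=0
t=3: arr=0 -> substrate=0 bound=2 product=0
t=4: arr=3 -> substrate=0 bound=3 product=2
t=5: arr=0 -> substrate=0 bound=3 product=2
t=6: arr=3 -> substrate=2 bound=4 product=2
t=7: arr=1 -> substrate=0 bound=4 product=5
t=8: arr=0 -> substrate=0 bound=4 product=5
t=9: arr=1 -> substrate=0 bound=4 product=6
t=10: arr=0 -> substrate=0 bound=1 product=9
t=11: arr=0 -> substrate=0 bound=1 product=9
t=12: arr=1 -> substrate=0 bound=1 product=10
t=13: arr=2 -> substrate=0 bound=3 product=10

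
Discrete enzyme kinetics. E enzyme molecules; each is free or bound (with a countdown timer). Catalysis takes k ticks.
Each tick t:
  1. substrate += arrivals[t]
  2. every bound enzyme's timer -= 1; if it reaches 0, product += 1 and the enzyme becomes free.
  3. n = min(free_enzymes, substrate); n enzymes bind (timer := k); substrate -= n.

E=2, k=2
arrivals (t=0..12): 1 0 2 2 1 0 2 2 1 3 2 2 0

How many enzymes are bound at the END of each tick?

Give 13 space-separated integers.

t=0: arr=1 -> substrate=0 bound=1 product=0
t=1: arr=0 -> substrate=0 bound=1 product=0
t=2: arr=2 -> substrate=0 bound=2 product=1
t=3: arr=2 -> substrate=2 bound=2 product=1
t=4: arr=1 -> substrate=1 bound=2 product=3
t=5: arr=0 -> substrate=1 bound=2 product=3
t=6: arr=2 -> substrate=1 bound=2 product=5
t=7: arr=2 -> substrate=3 bound=2 product=5
t=8: arr=1 -> substrate=2 bound=2 product=7
t=9: arr=3 -> substrate=5 bound=2 product=7
t=10: arr=2 -> substrate=5 bound=2 product=9
t=11: arr=2 -> substrate=7 bound=2 product=9
t=12: arr=0 -> substrate=5 bound=2 product=11

Answer: 1 1 2 2 2 2 2 2 2 2 2 2 2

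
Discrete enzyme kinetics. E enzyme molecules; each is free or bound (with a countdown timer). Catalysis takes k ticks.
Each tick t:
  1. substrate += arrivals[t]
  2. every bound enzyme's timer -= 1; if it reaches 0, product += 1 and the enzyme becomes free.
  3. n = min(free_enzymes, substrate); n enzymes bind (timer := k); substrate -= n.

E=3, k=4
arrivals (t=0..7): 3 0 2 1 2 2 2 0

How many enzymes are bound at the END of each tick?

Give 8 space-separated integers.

t=0: arr=3 -> substrate=0 bound=3 product=0
t=1: arr=0 -> substrate=0 bound=3 product=0
t=2: arr=2 -> substrate=2 bound=3 product=0
t=3: arr=1 -> substrate=3 bound=3 product=0
t=4: arr=2 -> substrate=2 bound=3 product=3
t=5: arr=2 -> substrate=4 bound=3 product=3
t=6: arr=2 -> substrate=6 bound=3 product=3
t=7: arr=0 -> substrate=6 bound=3 product=3

Answer: 3 3 3 3 3 3 3 3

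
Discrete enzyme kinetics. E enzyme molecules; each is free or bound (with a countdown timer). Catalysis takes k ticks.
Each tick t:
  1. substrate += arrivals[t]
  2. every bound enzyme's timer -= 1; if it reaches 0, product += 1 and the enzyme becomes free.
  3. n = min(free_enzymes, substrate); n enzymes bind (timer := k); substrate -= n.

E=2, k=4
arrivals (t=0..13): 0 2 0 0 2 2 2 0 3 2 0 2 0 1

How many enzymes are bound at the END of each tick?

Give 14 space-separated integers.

Answer: 0 2 2 2 2 2 2 2 2 2 2 2 2 2

Derivation:
t=0: arr=0 -> substrate=0 bound=0 product=0
t=1: arr=2 -> substrate=0 bound=2 product=0
t=2: arr=0 -> substrate=0 bound=2 product=0
t=3: arr=0 -> substrate=0 bound=2 product=0
t=4: arr=2 -> substrate=2 bound=2 product=0
t=5: arr=2 -> substrate=2 bound=2 product=2
t=6: arr=2 -> substrate=4 bound=2 product=2
t=7: arr=0 -> substrate=4 bound=2 product=2
t=8: arr=3 -> substrate=7 bound=2 product=2
t=9: arr=2 -> substrate=7 bound=2 product=4
t=10: arr=0 -> substrate=7 bound=2 product=4
t=11: arr=2 -> substrate=9 bound=2 product=4
t=12: arr=0 -> substrate=9 bound=2 product=4
t=13: arr=1 -> substrate=8 bound=2 product=6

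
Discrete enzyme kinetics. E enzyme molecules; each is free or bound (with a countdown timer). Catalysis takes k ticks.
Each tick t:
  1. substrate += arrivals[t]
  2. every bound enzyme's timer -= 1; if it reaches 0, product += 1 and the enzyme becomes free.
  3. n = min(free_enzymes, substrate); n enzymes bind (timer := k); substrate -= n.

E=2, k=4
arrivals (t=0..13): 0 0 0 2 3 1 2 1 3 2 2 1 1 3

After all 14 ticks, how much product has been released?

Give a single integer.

Answer: 4

Derivation:
t=0: arr=0 -> substrate=0 bound=0 product=0
t=1: arr=0 -> substrate=0 bound=0 product=0
t=2: arr=0 -> substrate=0 bound=0 product=0
t=3: arr=2 -> substrate=0 bound=2 product=0
t=4: arr=3 -> substrate=3 bound=2 product=0
t=5: arr=1 -> substrate=4 bound=2 product=0
t=6: arr=2 -> substrate=6 bound=2 product=0
t=7: arr=1 -> substrate=5 bound=2 product=2
t=8: arr=3 -> substrate=8 bound=2 product=2
t=9: arr=2 -> substrate=10 bound=2 product=2
t=10: arr=2 -> substrate=12 bound=2 product=2
t=11: arr=1 -> substrate=11 bound=2 product=4
t=12: arr=1 -> substrate=12 bound=2 product=4
t=13: arr=3 -> substrate=15 bound=2 product=4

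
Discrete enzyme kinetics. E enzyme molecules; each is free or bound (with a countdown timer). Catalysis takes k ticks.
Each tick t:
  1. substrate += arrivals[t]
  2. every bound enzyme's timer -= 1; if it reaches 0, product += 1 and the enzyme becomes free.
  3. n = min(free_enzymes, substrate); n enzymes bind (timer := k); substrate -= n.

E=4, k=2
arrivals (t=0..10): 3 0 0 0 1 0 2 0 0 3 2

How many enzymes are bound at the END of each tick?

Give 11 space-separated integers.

t=0: arr=3 -> substrate=0 bound=3 product=0
t=1: arr=0 -> substrate=0 bound=3 product=0
t=2: arr=0 -> substrate=0 bound=0 product=3
t=3: arr=0 -> substrate=0 bound=0 product=3
t=4: arr=1 -> substrate=0 bound=1 product=3
t=5: arr=0 -> substrate=0 bound=1 product=3
t=6: arr=2 -> substrate=0 bound=2 product=4
t=7: arr=0 -> substrate=0 bound=2 product=4
t=8: arr=0 -> substrate=0 bound=0 product=6
t=9: arr=3 -> substrate=0 bound=3 product=6
t=10: arr=2 -> substrate=1 bound=4 product=6

Answer: 3 3 0 0 1 1 2 2 0 3 4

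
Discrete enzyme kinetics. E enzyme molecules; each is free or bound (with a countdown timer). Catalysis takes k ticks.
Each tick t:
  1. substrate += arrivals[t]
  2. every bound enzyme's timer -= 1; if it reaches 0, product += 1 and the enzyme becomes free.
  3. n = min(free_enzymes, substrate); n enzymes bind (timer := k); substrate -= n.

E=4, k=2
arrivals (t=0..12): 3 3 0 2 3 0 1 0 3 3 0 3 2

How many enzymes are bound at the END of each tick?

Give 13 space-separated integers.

Answer: 3 4 3 4 4 3 2 1 3 4 3 4 4

Derivation:
t=0: arr=3 -> substrate=0 bound=3 product=0
t=1: arr=3 -> substrate=2 bound=4 product=0
t=2: arr=0 -> substrate=0 bound=3 product=3
t=3: arr=2 -> substrate=0 bound=4 product=4
t=4: arr=3 -> substrate=1 bound=4 product=6
t=5: arr=0 -> substrate=0 bound=3 product=8
t=6: arr=1 -> substrate=0 bound=2 product=10
t=7: arr=0 -> substrate=0 bound=1 product=11
t=8: arr=3 -> substrate=0 bound=3 product=12
t=9: arr=3 -> substrate=2 bound=4 product=12
t=10: arr=0 -> substrate=0 bound=3 product=15
t=11: arr=3 -> substrate=1 bound=4 product=16
t=12: arr=2 -> substrate=1 bound=4 product=18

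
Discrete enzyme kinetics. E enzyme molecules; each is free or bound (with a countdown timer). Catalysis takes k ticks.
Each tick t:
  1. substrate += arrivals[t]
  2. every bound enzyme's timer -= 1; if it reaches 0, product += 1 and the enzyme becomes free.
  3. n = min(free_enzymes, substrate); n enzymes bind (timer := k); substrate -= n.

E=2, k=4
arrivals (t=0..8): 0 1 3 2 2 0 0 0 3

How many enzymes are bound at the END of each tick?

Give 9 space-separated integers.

Answer: 0 1 2 2 2 2 2 2 2

Derivation:
t=0: arr=0 -> substrate=0 bound=0 product=0
t=1: arr=1 -> substrate=0 bound=1 product=0
t=2: arr=3 -> substrate=2 bound=2 product=0
t=3: arr=2 -> substrate=4 bound=2 product=0
t=4: arr=2 -> substrate=6 bound=2 product=0
t=5: arr=0 -> substrate=5 bound=2 product=1
t=6: arr=0 -> substrate=4 bound=2 product=2
t=7: arr=0 -> substrate=4 bound=2 product=2
t=8: arr=3 -> substrate=7 bound=2 product=2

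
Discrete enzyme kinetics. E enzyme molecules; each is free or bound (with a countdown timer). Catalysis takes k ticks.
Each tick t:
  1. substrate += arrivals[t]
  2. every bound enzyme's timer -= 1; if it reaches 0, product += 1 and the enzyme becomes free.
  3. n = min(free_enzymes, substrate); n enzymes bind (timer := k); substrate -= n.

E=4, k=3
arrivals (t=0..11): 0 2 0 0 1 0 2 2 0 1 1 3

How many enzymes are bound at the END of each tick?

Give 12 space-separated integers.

t=0: arr=0 -> substrate=0 bound=0 product=0
t=1: arr=2 -> substrate=0 bound=2 product=0
t=2: arr=0 -> substrate=0 bound=2 product=0
t=3: arr=0 -> substrate=0 bound=2 product=0
t=4: arr=1 -> substrate=0 bound=1 product=2
t=5: arr=0 -> substrate=0 bound=1 product=2
t=6: arr=2 -> substrate=0 bound=3 product=2
t=7: arr=2 -> substrate=0 bound=4 product=3
t=8: arr=0 -> substrate=0 bound=4 product=3
t=9: arr=1 -> substrate=0 bound=3 product=5
t=10: arr=1 -> substrate=0 bound=2 product=7
t=11: arr=3 -> substrate=1 bound=4 product=7

Answer: 0 2 2 2 1 1 3 4 4 3 2 4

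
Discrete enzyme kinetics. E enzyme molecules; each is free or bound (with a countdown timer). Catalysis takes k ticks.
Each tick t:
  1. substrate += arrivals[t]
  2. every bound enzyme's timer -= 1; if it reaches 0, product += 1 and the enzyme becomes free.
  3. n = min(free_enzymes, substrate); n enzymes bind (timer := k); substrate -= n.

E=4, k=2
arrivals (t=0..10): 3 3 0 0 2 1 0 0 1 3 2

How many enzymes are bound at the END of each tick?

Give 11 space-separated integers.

t=0: arr=3 -> substrate=0 bound=3 product=0
t=1: arr=3 -> substrate=2 bound=4 product=0
t=2: arr=0 -> substrate=0 bound=3 product=3
t=3: arr=0 -> substrate=0 bound=2 product=4
t=4: arr=2 -> substrate=0 bound=2 product=6
t=5: arr=1 -> substrate=0 bound=3 product=6
t=6: arr=0 -> substrate=0 bound=1 product=8
t=7: arr=0 -> substrate=0 bound=0 product=9
t=8: arr=1 -> substrate=0 bound=1 product=9
t=9: arr=3 -> substrate=0 bound=4 product=9
t=10: arr=2 -> substrate=1 bound=4 product=10

Answer: 3 4 3 2 2 3 1 0 1 4 4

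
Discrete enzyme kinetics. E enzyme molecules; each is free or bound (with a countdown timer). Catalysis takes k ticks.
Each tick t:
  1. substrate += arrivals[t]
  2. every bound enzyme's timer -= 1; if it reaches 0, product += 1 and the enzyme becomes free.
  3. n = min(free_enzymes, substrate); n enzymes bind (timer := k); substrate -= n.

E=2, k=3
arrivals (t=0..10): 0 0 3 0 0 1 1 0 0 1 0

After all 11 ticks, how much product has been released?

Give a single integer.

Answer: 4

Derivation:
t=0: arr=0 -> substrate=0 bound=0 product=0
t=1: arr=0 -> substrate=0 bound=0 product=0
t=2: arr=3 -> substrate=1 bound=2 product=0
t=3: arr=0 -> substrate=1 bound=2 product=0
t=4: arr=0 -> substrate=1 bound=2 product=0
t=5: arr=1 -> substrate=0 bound=2 product=2
t=6: arr=1 -> substrate=1 bound=2 product=2
t=7: arr=0 -> substrate=1 bound=2 product=2
t=8: arr=0 -> substrate=0 bound=1 product=4
t=9: arr=1 -> substrate=0 bound=2 product=4
t=10: arr=0 -> substrate=0 bound=2 product=4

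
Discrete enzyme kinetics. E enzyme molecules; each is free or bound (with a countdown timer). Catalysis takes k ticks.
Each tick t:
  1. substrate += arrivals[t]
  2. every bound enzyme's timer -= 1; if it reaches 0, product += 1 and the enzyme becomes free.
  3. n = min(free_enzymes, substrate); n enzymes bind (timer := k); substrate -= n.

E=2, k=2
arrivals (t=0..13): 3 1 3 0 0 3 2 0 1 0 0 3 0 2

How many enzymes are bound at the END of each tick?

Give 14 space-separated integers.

t=0: arr=3 -> substrate=1 bound=2 product=0
t=1: arr=1 -> substrate=2 bound=2 product=0
t=2: arr=3 -> substrate=3 bound=2 product=2
t=3: arr=0 -> substrate=3 bound=2 product=2
t=4: arr=0 -> substrate=1 bound=2 product=4
t=5: arr=3 -> substrate=4 bound=2 product=4
t=6: arr=2 -> substrate=4 bound=2 product=6
t=7: arr=0 -> substrate=4 bound=2 product=6
t=8: arr=1 -> substrate=3 bound=2 product=8
t=9: arr=0 -> substrate=3 bound=2 product=8
t=10: arr=0 -> substrate=1 bound=2 product=10
t=11: arr=3 -> substrate=4 bound=2 product=10
t=12: arr=0 -> substrate=2 bound=2 product=12
t=13: arr=2 -> substrate=4 bound=2 product=12

Answer: 2 2 2 2 2 2 2 2 2 2 2 2 2 2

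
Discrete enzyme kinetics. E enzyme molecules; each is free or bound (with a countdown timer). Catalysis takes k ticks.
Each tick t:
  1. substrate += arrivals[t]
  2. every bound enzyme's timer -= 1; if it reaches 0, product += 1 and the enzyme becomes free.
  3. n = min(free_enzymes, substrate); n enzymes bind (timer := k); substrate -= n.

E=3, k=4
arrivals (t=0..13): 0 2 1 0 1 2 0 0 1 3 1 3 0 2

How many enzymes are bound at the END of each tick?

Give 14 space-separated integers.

t=0: arr=0 -> substrate=0 bound=0 product=0
t=1: arr=2 -> substrate=0 bound=2 product=0
t=2: arr=1 -> substrate=0 bound=3 product=0
t=3: arr=0 -> substrate=0 bound=3 product=0
t=4: arr=1 -> substrate=1 bound=3 product=0
t=5: arr=2 -> substrate=1 bound=3 product=2
t=6: arr=0 -> substrate=0 bound=3 product=3
t=7: arr=0 -> substrate=0 bound=3 product=3
t=8: arr=1 -> substrate=1 bound=3 product=3
t=9: arr=3 -> substrate=2 bound=3 product=5
t=10: arr=1 -> substrate=2 bound=3 product=6
t=11: arr=3 -> substrate=5 bound=3 product=6
t=12: arr=0 -> substrate=5 bound=3 product=6
t=13: arr=2 -> substrate=5 bound=3 product=8

Answer: 0 2 3 3 3 3 3 3 3 3 3 3 3 3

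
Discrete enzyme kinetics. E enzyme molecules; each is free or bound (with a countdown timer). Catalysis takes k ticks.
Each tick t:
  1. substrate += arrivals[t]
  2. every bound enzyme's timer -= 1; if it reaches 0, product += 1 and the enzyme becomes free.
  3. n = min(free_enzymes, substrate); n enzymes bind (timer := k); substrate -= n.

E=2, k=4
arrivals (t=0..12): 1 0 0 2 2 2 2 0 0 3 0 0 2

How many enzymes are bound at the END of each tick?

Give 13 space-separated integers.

t=0: arr=1 -> substrate=0 bound=1 product=0
t=1: arr=0 -> substrate=0 bound=1 product=0
t=2: arr=0 -> substrate=0 bound=1 product=0
t=3: arr=2 -> substrate=1 bound=2 product=0
t=4: arr=2 -> substrate=2 bound=2 product=1
t=5: arr=2 -> substrate=4 bound=2 product=1
t=6: arr=2 -> substrate=6 bound=2 product=1
t=7: arr=0 -> substrate=5 bound=2 product=2
t=8: arr=0 -> substrate=4 bound=2 product=3
t=9: arr=3 -> substrate=7 bound=2 product=3
t=10: arr=0 -> substrate=7 bound=2 product=3
t=11: arr=0 -> substrate=6 bound=2 product=4
t=12: arr=2 -> substrate=7 bound=2 product=5

Answer: 1 1 1 2 2 2 2 2 2 2 2 2 2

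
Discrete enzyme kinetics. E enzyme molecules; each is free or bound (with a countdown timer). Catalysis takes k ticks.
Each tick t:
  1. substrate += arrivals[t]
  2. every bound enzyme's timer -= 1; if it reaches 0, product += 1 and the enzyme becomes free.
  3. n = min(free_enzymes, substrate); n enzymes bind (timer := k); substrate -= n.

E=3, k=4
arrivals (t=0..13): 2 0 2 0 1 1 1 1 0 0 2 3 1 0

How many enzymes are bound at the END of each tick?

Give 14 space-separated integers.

t=0: arr=2 -> substrate=0 bound=2 product=0
t=1: arr=0 -> substrate=0 bound=2 product=0
t=2: arr=2 -> substrate=1 bound=3 product=0
t=3: arr=0 -> substrate=1 bound=3 product=0
t=4: arr=1 -> substrate=0 bound=3 product=2
t=5: arr=1 -> substrate=1 bound=3 product=2
t=6: arr=1 -> substrate=1 bound=3 product=3
t=7: arr=1 -> substrate=2 bound=3 product=3
t=8: arr=0 -> substrate=0 bound=3 product=5
t=9: arr=0 -> substrate=0 bound=3 product=5
t=10: arr=2 -> substrate=1 bound=3 product=6
t=11: arr=3 -> substrate=4 bound=3 product=6
t=12: arr=1 -> substrate=3 bound=3 product=8
t=13: arr=0 -> substrate=3 bound=3 product=8

Answer: 2 2 3 3 3 3 3 3 3 3 3 3 3 3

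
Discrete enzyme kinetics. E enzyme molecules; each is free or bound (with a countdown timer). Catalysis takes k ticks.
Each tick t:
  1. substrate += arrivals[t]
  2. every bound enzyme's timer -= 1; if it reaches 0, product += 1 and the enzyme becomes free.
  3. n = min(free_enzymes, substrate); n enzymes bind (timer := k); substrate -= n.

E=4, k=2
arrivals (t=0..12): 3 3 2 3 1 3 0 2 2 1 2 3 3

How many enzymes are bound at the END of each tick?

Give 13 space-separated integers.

t=0: arr=3 -> substrate=0 bound=3 product=0
t=1: arr=3 -> substrate=2 bound=4 product=0
t=2: arr=2 -> substrate=1 bound=4 product=3
t=3: arr=3 -> substrate=3 bound=4 product=4
t=4: arr=1 -> substrate=1 bound=4 product=7
t=5: arr=3 -> substrate=3 bound=4 product=8
t=6: arr=0 -> substrate=0 bound=4 product=11
t=7: arr=2 -> substrate=1 bound=4 product=12
t=8: arr=2 -> substrate=0 bound=4 product=15
t=9: arr=1 -> substrate=0 bound=4 product=16
t=10: arr=2 -> substrate=0 bound=3 product=19
t=11: arr=3 -> substrate=1 bound=4 product=20
t=12: arr=3 -> substrate=2 bound=4 product=22

Answer: 3 4 4 4 4 4 4 4 4 4 3 4 4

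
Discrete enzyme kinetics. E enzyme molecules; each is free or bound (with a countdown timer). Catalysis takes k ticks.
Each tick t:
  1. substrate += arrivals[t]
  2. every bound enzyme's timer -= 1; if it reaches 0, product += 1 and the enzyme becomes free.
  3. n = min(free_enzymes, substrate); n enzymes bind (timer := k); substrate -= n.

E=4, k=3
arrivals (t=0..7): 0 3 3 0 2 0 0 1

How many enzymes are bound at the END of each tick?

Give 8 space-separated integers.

Answer: 0 3 4 4 4 4 4 2

Derivation:
t=0: arr=0 -> substrate=0 bound=0 product=0
t=1: arr=3 -> substrate=0 bound=3 product=0
t=2: arr=3 -> substrate=2 bound=4 product=0
t=3: arr=0 -> substrate=2 bound=4 product=0
t=4: arr=2 -> substrate=1 bound=4 product=3
t=5: arr=0 -> substrate=0 bound=4 product=4
t=6: arr=0 -> substrate=0 bound=4 product=4
t=7: arr=1 -> substrate=0 bound=2 product=7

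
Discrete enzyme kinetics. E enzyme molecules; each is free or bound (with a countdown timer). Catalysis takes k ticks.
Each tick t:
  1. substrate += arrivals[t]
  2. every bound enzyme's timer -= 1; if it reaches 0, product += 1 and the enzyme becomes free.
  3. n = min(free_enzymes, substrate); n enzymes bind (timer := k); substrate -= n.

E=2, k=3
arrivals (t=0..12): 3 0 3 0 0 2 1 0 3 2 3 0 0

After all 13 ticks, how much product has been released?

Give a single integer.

Answer: 8

Derivation:
t=0: arr=3 -> substrate=1 bound=2 product=0
t=1: arr=0 -> substrate=1 bound=2 product=0
t=2: arr=3 -> substrate=4 bound=2 product=0
t=3: arr=0 -> substrate=2 bound=2 product=2
t=4: arr=0 -> substrate=2 bound=2 product=2
t=5: arr=2 -> substrate=4 bound=2 product=2
t=6: arr=1 -> substrate=3 bound=2 product=4
t=7: arr=0 -> substrate=3 bound=2 product=4
t=8: arr=3 -> substrate=6 bound=2 product=4
t=9: arr=2 -> substrate=6 bound=2 product=6
t=10: arr=3 -> substrate=9 bound=2 product=6
t=11: arr=0 -> substrate=9 bound=2 product=6
t=12: arr=0 -> substrate=7 bound=2 product=8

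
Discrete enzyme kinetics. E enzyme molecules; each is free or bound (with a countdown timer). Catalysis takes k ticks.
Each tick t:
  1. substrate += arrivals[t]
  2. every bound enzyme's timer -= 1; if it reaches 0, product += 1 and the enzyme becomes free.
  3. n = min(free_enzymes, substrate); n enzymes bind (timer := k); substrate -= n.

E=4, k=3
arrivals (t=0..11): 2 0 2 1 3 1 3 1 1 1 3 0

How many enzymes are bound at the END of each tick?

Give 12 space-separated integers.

Answer: 2 2 4 3 4 4 4 4 4 4 4 4

Derivation:
t=0: arr=2 -> substrate=0 bound=2 product=0
t=1: arr=0 -> substrate=0 bound=2 product=0
t=2: arr=2 -> substrate=0 bound=4 product=0
t=3: arr=1 -> substrate=0 bound=3 product=2
t=4: arr=3 -> substrate=2 bound=4 product=2
t=5: arr=1 -> substrate=1 bound=4 product=4
t=6: arr=3 -> substrate=3 bound=4 product=5
t=7: arr=1 -> substrate=3 bound=4 product=6
t=8: arr=1 -> substrate=2 bound=4 product=8
t=9: arr=1 -> substrate=2 bound=4 product=9
t=10: arr=3 -> substrate=4 bound=4 product=10
t=11: arr=0 -> substrate=2 bound=4 product=12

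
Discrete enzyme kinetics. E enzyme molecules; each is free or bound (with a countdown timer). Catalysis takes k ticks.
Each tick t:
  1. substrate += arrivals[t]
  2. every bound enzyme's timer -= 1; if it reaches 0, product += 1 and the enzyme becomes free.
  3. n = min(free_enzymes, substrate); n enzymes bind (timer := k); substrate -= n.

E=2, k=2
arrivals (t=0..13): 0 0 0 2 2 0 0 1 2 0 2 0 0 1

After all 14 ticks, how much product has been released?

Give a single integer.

Answer: 9

Derivation:
t=0: arr=0 -> substrate=0 bound=0 product=0
t=1: arr=0 -> substrate=0 bound=0 product=0
t=2: arr=0 -> substrate=0 bound=0 product=0
t=3: arr=2 -> substrate=0 bound=2 product=0
t=4: arr=2 -> substrate=2 bound=2 product=0
t=5: arr=0 -> substrate=0 bound=2 product=2
t=6: arr=0 -> substrate=0 bound=2 product=2
t=7: arr=1 -> substrate=0 bound=1 product=4
t=8: arr=2 -> substrate=1 bound=2 product=4
t=9: arr=0 -> substrate=0 bound=2 product=5
t=10: arr=2 -> substrate=1 bound=2 product=6
t=11: arr=0 -> substrate=0 bound=2 product=7
t=12: arr=0 -> substrate=0 bound=1 product=8
t=13: arr=1 -> substrate=0 bound=1 product=9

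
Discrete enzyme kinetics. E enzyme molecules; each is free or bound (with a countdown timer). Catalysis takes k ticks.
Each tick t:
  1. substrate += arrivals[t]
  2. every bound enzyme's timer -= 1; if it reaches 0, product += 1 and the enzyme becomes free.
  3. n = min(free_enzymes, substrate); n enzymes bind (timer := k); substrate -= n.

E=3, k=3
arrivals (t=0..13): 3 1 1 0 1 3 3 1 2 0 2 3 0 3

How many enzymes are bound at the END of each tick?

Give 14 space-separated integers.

Answer: 3 3 3 2 3 3 3 3 3 3 3 3 3 3

Derivation:
t=0: arr=3 -> substrate=0 bound=3 product=0
t=1: arr=1 -> substrate=1 bound=3 product=0
t=2: arr=1 -> substrate=2 bound=3 product=0
t=3: arr=0 -> substrate=0 bound=2 product=3
t=4: arr=1 -> substrate=0 bound=3 product=3
t=5: arr=3 -> substrate=3 bound=3 product=3
t=6: arr=3 -> substrate=4 bound=3 product=5
t=7: arr=1 -> substrate=4 bound=3 product=6
t=8: arr=2 -> substrate=6 bound=3 product=6
t=9: arr=0 -> substrate=4 bound=3 product=8
t=10: arr=2 -> substrate=5 bound=3 product=9
t=11: arr=3 -> substrate=8 bound=3 product=9
t=12: arr=0 -> substrate=6 bound=3 product=11
t=13: arr=3 -> substrate=8 bound=3 product=12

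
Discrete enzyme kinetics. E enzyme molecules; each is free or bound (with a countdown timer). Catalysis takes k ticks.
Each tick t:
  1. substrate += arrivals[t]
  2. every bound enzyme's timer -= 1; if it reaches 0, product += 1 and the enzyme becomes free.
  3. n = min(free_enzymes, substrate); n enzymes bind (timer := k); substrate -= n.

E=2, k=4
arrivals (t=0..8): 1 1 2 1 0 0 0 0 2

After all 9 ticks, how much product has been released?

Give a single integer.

Answer: 3

Derivation:
t=0: arr=1 -> substrate=0 bound=1 product=0
t=1: arr=1 -> substrate=0 bound=2 product=0
t=2: arr=2 -> substrate=2 bound=2 product=0
t=3: arr=1 -> substrate=3 bound=2 product=0
t=4: arr=0 -> substrate=2 bound=2 product=1
t=5: arr=0 -> substrate=1 bound=2 product=2
t=6: arr=0 -> substrate=1 bound=2 product=2
t=7: arr=0 -> substrate=1 bound=2 product=2
t=8: arr=2 -> substrate=2 bound=2 product=3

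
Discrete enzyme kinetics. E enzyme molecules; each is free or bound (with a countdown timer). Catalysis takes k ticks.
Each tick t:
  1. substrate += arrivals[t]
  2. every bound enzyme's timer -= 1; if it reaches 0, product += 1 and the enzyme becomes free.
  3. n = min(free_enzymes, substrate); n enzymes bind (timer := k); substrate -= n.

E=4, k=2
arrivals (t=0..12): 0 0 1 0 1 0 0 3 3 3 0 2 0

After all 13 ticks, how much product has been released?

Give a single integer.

t=0: arr=0 -> substrate=0 bound=0 product=0
t=1: arr=0 -> substrate=0 bound=0 product=0
t=2: arr=1 -> substrate=0 bound=1 product=0
t=3: arr=0 -> substrate=0 bound=1 product=0
t=4: arr=1 -> substrate=0 bound=1 product=1
t=5: arr=0 -> substrate=0 bound=1 product=1
t=6: arr=0 -> substrate=0 bound=0 product=2
t=7: arr=3 -> substrate=0 bound=3 product=2
t=8: arr=3 -> substrate=2 bound=4 product=2
t=9: arr=3 -> substrate=2 bound=4 product=5
t=10: arr=0 -> substrate=1 bound=4 product=6
t=11: arr=2 -> substrate=0 bound=4 product=9
t=12: arr=0 -> substrate=0 bound=3 product=10

Answer: 10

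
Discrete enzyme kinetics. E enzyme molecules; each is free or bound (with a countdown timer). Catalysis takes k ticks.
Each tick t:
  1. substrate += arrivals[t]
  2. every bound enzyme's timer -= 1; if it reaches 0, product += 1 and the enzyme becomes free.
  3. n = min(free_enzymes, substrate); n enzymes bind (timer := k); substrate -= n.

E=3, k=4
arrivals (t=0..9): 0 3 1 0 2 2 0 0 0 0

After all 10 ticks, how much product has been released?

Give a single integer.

Answer: 6

Derivation:
t=0: arr=0 -> substrate=0 bound=0 product=0
t=1: arr=3 -> substrate=0 bound=3 product=0
t=2: arr=1 -> substrate=1 bound=3 product=0
t=3: arr=0 -> substrate=1 bound=3 product=0
t=4: arr=2 -> substrate=3 bound=3 product=0
t=5: arr=2 -> substrate=2 bound=3 product=3
t=6: arr=0 -> substrate=2 bound=3 product=3
t=7: arr=0 -> substrate=2 bound=3 product=3
t=8: arr=0 -> substrate=2 bound=3 product=3
t=9: arr=0 -> substrate=0 bound=2 product=6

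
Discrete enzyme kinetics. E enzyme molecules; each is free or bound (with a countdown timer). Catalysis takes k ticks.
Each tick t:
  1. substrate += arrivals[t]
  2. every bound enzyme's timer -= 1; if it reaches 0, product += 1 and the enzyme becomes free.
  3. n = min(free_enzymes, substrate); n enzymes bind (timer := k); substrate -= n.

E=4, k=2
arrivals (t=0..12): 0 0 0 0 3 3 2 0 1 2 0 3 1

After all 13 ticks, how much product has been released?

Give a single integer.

Answer: 11

Derivation:
t=0: arr=0 -> substrate=0 bound=0 product=0
t=1: arr=0 -> substrate=0 bound=0 product=0
t=2: arr=0 -> substrate=0 bound=0 product=0
t=3: arr=0 -> substrate=0 bound=0 product=0
t=4: arr=3 -> substrate=0 bound=3 product=0
t=5: arr=3 -> substrate=2 bound=4 product=0
t=6: arr=2 -> substrate=1 bound=4 product=3
t=7: arr=0 -> substrate=0 bound=4 product=4
t=8: arr=1 -> substrate=0 bound=2 product=7
t=9: arr=2 -> substrate=0 bound=3 product=8
t=10: arr=0 -> substrate=0 bound=2 product=9
t=11: arr=3 -> substrate=0 bound=3 product=11
t=12: arr=1 -> substrate=0 bound=4 product=11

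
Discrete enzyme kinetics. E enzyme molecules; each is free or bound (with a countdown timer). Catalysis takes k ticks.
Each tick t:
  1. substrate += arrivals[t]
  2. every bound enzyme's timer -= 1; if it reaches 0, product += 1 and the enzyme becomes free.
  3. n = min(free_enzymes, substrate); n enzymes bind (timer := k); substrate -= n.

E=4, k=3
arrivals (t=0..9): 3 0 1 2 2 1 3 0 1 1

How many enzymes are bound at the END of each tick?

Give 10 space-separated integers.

t=0: arr=3 -> substrate=0 bound=3 product=0
t=1: arr=0 -> substrate=0 bound=3 product=0
t=2: arr=1 -> substrate=0 bound=4 product=0
t=3: arr=2 -> substrate=0 bound=3 product=3
t=4: arr=2 -> substrate=1 bound=4 product=3
t=5: arr=1 -> substrate=1 bound=4 product=4
t=6: arr=3 -> substrate=2 bound=4 product=6
t=7: arr=0 -> substrate=1 bound=4 product=7
t=8: arr=1 -> substrate=1 bound=4 product=8
t=9: arr=1 -> substrate=0 bound=4 product=10

Answer: 3 3 4 3 4 4 4 4 4 4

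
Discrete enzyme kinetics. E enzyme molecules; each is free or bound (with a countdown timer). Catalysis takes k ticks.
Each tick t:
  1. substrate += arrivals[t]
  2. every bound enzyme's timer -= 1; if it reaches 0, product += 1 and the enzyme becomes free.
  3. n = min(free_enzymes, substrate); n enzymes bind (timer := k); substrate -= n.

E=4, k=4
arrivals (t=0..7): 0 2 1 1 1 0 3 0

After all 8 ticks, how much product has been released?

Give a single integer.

Answer: 4

Derivation:
t=0: arr=0 -> substrate=0 bound=0 product=0
t=1: arr=2 -> substrate=0 bound=2 product=0
t=2: arr=1 -> substrate=0 bound=3 product=0
t=3: arr=1 -> substrate=0 bound=4 product=0
t=4: arr=1 -> substrate=1 bound=4 product=0
t=5: arr=0 -> substrate=0 bound=3 product=2
t=6: arr=3 -> substrate=1 bound=4 product=3
t=7: arr=0 -> substrate=0 bound=4 product=4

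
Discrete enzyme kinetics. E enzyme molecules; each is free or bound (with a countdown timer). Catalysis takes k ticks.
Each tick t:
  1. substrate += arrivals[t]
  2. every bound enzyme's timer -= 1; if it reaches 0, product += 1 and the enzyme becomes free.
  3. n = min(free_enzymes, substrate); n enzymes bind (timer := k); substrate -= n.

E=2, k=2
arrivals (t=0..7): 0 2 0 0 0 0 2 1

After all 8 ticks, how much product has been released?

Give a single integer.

t=0: arr=0 -> substrate=0 bound=0 product=0
t=1: arr=2 -> substrate=0 bound=2 product=0
t=2: arr=0 -> substrate=0 bound=2 product=0
t=3: arr=0 -> substrate=0 bound=0 product=2
t=4: arr=0 -> substrate=0 bound=0 product=2
t=5: arr=0 -> substrate=0 bound=0 product=2
t=6: arr=2 -> substrate=0 bound=2 product=2
t=7: arr=1 -> substrate=1 bound=2 product=2

Answer: 2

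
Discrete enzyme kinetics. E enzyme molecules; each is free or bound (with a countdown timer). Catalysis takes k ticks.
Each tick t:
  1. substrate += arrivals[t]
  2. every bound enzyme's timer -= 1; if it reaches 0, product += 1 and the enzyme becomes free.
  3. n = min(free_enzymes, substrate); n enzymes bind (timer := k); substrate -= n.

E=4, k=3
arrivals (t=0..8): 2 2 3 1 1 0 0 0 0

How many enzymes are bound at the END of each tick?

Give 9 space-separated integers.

Answer: 2 4 4 4 4 4 3 1 1

Derivation:
t=0: arr=2 -> substrate=0 bound=2 product=0
t=1: arr=2 -> substrate=0 bound=4 product=0
t=2: arr=3 -> substrate=3 bound=4 product=0
t=3: arr=1 -> substrate=2 bound=4 product=2
t=4: arr=1 -> substrate=1 bound=4 product=4
t=5: arr=0 -> substrate=1 bound=4 product=4
t=6: arr=0 -> substrate=0 bound=3 product=6
t=7: arr=0 -> substrate=0 bound=1 product=8
t=8: arr=0 -> substrate=0 bound=1 product=8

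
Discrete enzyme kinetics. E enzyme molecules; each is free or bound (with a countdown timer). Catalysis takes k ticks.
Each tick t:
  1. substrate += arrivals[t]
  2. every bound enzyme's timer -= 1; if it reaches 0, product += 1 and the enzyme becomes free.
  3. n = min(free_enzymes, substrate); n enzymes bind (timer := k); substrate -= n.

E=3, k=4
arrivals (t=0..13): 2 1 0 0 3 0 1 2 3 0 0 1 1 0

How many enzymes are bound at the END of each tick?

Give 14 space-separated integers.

Answer: 2 3 3 3 3 3 3 3 3 3 3 3 3 3

Derivation:
t=0: arr=2 -> substrate=0 bound=2 product=0
t=1: arr=1 -> substrate=0 bound=3 product=0
t=2: arr=0 -> substrate=0 bound=3 product=0
t=3: arr=0 -> substrate=0 bound=3 product=0
t=4: arr=3 -> substrate=1 bound=3 product=2
t=5: arr=0 -> substrate=0 bound=3 product=3
t=6: arr=1 -> substrate=1 bound=3 product=3
t=7: arr=2 -> substrate=3 bound=3 product=3
t=8: arr=3 -> substrate=4 bound=3 product=5
t=9: arr=0 -> substrate=3 bound=3 product=6
t=10: arr=0 -> substrate=3 bound=3 product=6
t=11: arr=1 -> substrate=4 bound=3 product=6
t=12: arr=1 -> substrate=3 bound=3 product=8
t=13: arr=0 -> substrate=2 bound=3 product=9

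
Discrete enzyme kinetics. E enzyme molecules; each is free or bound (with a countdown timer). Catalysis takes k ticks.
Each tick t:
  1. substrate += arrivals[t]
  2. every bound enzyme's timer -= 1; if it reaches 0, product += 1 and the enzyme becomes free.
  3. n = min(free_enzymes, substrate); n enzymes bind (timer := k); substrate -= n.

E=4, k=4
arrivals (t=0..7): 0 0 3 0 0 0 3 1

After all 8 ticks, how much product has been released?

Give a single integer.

Answer: 3

Derivation:
t=0: arr=0 -> substrate=0 bound=0 product=0
t=1: arr=0 -> substrate=0 bound=0 product=0
t=2: arr=3 -> substrate=0 bound=3 product=0
t=3: arr=0 -> substrate=0 bound=3 product=0
t=4: arr=0 -> substrate=0 bound=3 product=0
t=5: arr=0 -> substrate=0 bound=3 product=0
t=6: arr=3 -> substrate=0 bound=3 product=3
t=7: arr=1 -> substrate=0 bound=4 product=3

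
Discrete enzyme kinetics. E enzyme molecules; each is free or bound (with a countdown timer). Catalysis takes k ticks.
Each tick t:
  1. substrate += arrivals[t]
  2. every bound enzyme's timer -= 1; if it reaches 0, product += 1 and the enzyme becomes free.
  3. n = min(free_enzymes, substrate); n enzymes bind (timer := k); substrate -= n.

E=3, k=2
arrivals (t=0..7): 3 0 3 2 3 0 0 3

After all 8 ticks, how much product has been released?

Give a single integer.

Answer: 9

Derivation:
t=0: arr=3 -> substrate=0 bound=3 product=0
t=1: arr=0 -> substrate=0 bound=3 product=0
t=2: arr=3 -> substrate=0 bound=3 product=3
t=3: arr=2 -> substrate=2 bound=3 product=3
t=4: arr=3 -> substrate=2 bound=3 product=6
t=5: arr=0 -> substrate=2 bound=3 product=6
t=6: arr=0 -> substrate=0 bound=2 product=9
t=7: arr=3 -> substrate=2 bound=3 product=9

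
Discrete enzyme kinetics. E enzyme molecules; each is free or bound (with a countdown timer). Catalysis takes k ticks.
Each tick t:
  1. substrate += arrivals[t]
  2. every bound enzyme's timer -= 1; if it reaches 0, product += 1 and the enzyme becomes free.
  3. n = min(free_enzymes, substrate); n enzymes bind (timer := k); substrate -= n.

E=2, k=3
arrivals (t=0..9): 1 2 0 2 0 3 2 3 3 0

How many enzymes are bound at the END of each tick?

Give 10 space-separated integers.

Answer: 1 2 2 2 2 2 2 2 2 2

Derivation:
t=0: arr=1 -> substrate=0 bound=1 product=0
t=1: arr=2 -> substrate=1 bound=2 product=0
t=2: arr=0 -> substrate=1 bound=2 product=0
t=3: arr=2 -> substrate=2 bound=2 product=1
t=4: arr=0 -> substrate=1 bound=2 product=2
t=5: arr=3 -> substrate=4 bound=2 product=2
t=6: arr=2 -> substrate=5 bound=2 product=3
t=7: arr=3 -> substrate=7 bound=2 product=4
t=8: arr=3 -> substrate=10 bound=2 product=4
t=9: arr=0 -> substrate=9 bound=2 product=5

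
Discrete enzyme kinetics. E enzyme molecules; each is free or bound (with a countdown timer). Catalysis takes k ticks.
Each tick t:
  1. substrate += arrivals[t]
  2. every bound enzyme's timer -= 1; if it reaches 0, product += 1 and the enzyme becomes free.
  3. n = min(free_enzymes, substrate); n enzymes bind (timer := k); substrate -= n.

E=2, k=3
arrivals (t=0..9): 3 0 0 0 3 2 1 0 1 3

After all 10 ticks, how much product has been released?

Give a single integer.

t=0: arr=3 -> substrate=1 bound=2 product=0
t=1: arr=0 -> substrate=1 bound=2 product=0
t=2: arr=0 -> substrate=1 bound=2 product=0
t=3: arr=0 -> substrate=0 bound=1 product=2
t=4: arr=3 -> substrate=2 bound=2 product=2
t=5: arr=2 -> substrate=4 bound=2 product=2
t=6: arr=1 -> substrate=4 bound=2 product=3
t=7: arr=0 -> substrate=3 bound=2 product=4
t=8: arr=1 -> substrate=4 bound=2 product=4
t=9: arr=3 -> substrate=6 bound=2 product=5

Answer: 5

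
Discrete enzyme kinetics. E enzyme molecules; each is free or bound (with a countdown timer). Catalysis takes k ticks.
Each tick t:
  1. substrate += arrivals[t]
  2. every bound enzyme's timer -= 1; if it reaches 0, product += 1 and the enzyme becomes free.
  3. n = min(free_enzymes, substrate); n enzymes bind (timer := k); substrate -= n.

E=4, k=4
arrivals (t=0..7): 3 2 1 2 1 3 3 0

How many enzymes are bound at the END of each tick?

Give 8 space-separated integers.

Answer: 3 4 4 4 4 4 4 4

Derivation:
t=0: arr=3 -> substrate=0 bound=3 product=0
t=1: arr=2 -> substrate=1 bound=4 product=0
t=2: arr=1 -> substrate=2 bound=4 product=0
t=3: arr=2 -> substrate=4 bound=4 product=0
t=4: arr=1 -> substrate=2 bound=4 product=3
t=5: arr=3 -> substrate=4 bound=4 product=4
t=6: arr=3 -> substrate=7 bound=4 product=4
t=7: arr=0 -> substrate=7 bound=4 product=4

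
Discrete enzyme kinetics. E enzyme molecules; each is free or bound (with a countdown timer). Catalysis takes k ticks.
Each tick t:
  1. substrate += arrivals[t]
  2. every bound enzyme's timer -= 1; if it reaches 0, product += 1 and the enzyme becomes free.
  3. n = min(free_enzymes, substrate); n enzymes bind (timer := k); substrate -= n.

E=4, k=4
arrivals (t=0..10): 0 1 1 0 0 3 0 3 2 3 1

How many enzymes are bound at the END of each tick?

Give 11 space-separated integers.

t=0: arr=0 -> substrate=0 bound=0 product=0
t=1: arr=1 -> substrate=0 bound=1 product=0
t=2: arr=1 -> substrate=0 bound=2 product=0
t=3: arr=0 -> substrate=0 bound=2 product=0
t=4: arr=0 -> substrate=0 bound=2 product=0
t=5: arr=3 -> substrate=0 bound=4 product=1
t=6: arr=0 -> substrate=0 bound=3 product=2
t=7: arr=3 -> substrate=2 bound=4 product=2
t=8: arr=2 -> substrate=4 bound=4 product=2
t=9: arr=3 -> substrate=4 bound=4 product=5
t=10: arr=1 -> substrate=5 bound=4 product=5

Answer: 0 1 2 2 2 4 3 4 4 4 4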